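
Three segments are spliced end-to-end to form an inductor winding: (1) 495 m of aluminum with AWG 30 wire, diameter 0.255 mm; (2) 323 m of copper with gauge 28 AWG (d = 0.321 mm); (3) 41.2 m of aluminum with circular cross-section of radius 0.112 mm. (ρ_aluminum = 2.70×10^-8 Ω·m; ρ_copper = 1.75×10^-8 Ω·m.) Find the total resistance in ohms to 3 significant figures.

360 Ω

Seg 1: A = π(0.255/2 mm)² = π(1.2750e-04 m)² = 5.107e-08 m²
R_1 = (2.70×10^-8)(495)/(5.107e-08) = 261.7 Ω
Seg 2: A = π(0.321/2 mm)² = π(1.6050e-04 m)² = 8.093e-08 m²
R_2 = (1.75×10^-8)(323)/(8.093e-08) = 69.85 Ω
Seg 3: A = πr² = π(1.1200e-04 m)² = 3.941e-08 m²
R_3 = (2.70×10^-8)(41.2)/(3.941e-08) = 28.23 Ω
R_total = R_1 + R_2 + R_3 = 360 Ω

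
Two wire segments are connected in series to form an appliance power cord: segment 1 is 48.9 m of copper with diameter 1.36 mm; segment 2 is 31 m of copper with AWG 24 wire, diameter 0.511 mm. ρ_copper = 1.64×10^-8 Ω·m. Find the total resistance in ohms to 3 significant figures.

3.03 Ω

Segment 1: A = π(d/2)² = π(6.8000e-04 m)² = 1.453e-06 m²
R₁ = ρL/A = (1.64×10^-8)(48.9)/(1.453e-06) = 0.5521 Ω
Segment 2: A = π(0.511/2 mm)² = π(2.5550e-04 m)² = 2.051e-07 m²
R₂ = (1.64×10^-8)(31)/(2.051e-07) = 2.479 Ω
R = R₁ + R₂ = 3.03 Ω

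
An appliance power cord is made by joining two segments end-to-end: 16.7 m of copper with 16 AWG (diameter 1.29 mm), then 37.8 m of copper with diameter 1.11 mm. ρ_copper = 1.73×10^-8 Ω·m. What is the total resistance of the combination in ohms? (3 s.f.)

0.897 Ω

Segment 1: A = π(1.29/2 mm)² = π(6.4500e-04 m)² = 1.307e-06 m²
R₁ = ρL/A = (1.73×10^-8)(16.7)/(1.307e-06) = 0.2211 Ω
Segment 2: A = π(d/2)² = π(5.5500e-04 m)² = 9.677e-07 m²
R₂ = (1.73×10^-8)(37.8)/(9.677e-07) = 0.6758 Ω
R = R₁ + R₂ = 0.897 Ω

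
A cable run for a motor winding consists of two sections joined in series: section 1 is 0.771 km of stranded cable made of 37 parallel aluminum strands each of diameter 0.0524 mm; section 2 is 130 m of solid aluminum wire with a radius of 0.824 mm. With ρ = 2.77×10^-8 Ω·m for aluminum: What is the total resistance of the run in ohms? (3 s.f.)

Section 1: A_strand = π(2.6200e-05)² = 2.157e-09 m²; R₁ = ρL/(N·A_s) = (2.77×10^-8)(771)/(37×2.157e-09) = 267.7 Ω
Section 2: A = πr² = π(8.2400e-04 m)² = 2.133e-06 m²
R₂ = (2.77×10^-8)(130)/(2.133e-06) = 1.688 Ω
R = R₁ + R₂ = 269 Ω

269 Ω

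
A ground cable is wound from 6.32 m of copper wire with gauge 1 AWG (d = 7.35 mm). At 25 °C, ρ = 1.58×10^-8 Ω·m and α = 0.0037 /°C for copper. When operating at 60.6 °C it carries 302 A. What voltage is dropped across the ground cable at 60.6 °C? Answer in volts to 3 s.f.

0.804 V

A = π(7.35/2 mm)² = π(3.6750e-03 m)² = 4.243e-05 m²
R₍25₎ = ρL/A = (1.58×10^-8)(6.32)/(4.243e-05) = 0.002353 Ω
R₍60.6₎ = R₍25₎(1 + αΔT) = 0.002353 × (1 + 0.0037×35.6) = 0.002663 Ω
V = IR = 302 × 0.002663 = 0.804 V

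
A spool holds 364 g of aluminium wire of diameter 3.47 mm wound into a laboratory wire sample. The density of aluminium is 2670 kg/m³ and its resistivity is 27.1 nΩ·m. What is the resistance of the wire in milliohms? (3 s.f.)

ρ = 27.1 nΩ·m = 2.71×10^-8 Ω·m
A = π(d/2)² = π(1.7350e-03 m)² = 9.4569e-06 m²
L = m/(density·A) = 0.364/(2670×9.4569e-06) = 14.42 m
R = ρL/A = (2.71×10^-8)(14.42)/(9.4569e-06) = 41.3 mΩ

41.3 mΩ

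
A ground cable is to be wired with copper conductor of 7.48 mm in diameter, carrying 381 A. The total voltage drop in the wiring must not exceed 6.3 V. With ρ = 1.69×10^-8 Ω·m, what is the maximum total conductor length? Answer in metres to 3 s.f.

A = π(d/2)² = π(3.7400e-03 m)² = 4.394e-05 m²
L_max = V_max·A/(1·ρI) = (6.3)(4.394e-05)/(1.69×10^-8×381) = 43.0 m

43.0 m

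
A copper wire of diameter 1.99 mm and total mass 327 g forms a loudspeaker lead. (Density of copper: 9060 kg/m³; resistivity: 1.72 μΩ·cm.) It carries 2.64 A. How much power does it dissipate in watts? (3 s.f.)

0.447 W

ρ = 1.72 μΩ·cm = 1.72×10^-8 Ω·m
A = π(d/2)² = π(9.9500e-04 m)² = 3.1103e-06 m²
L = m/(density·A) = 0.327/(9060×3.1103e-06) = 11.6 m
R = ρL/A = (1.72×10^-8)(11.6)/(3.1103e-06) = 0.06417 Ω
P = I²R = (2.64)² × 0.06417 = 0.447 W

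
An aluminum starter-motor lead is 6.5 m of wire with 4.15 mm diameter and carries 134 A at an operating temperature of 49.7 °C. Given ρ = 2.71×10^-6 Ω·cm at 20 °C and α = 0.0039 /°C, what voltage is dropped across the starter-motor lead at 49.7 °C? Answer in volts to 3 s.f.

1.95 V

ρ = 2.71×10^-6 Ω·cm = 2.71×10^-8 Ω·m
A = π(d/2)² = π(2.0750e-03 m)² = 1.353e-05 m²
R₍20₎ = ρL/A = (2.71×10^-8)(6.5)/(1.353e-05) = 0.01302 Ω
R₍49.7₎ = R₍20₎(1 + αΔT) = 0.01302 × (1 + 0.0039×29.7) = 0.01453 Ω
V = IR = 134 × 0.01453 = 1.95 V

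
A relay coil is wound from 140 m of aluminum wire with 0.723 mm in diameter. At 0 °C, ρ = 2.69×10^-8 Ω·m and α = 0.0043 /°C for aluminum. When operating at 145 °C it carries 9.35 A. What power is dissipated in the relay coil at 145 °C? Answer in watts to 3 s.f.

A = π(d/2)² = π(3.6150e-04 m)² = 4.106e-07 m²
R₍0₎ = ρL/A = (2.69×10^-8)(140)/(4.106e-07) = 9.173 Ω
R₍145₎ = R₍0₎(1 + αΔT) = 9.173 × (1 + 0.0043×145) = 14.89 Ω
P = I²R = (9.35)² × 14.89 = 1300 W

1300 W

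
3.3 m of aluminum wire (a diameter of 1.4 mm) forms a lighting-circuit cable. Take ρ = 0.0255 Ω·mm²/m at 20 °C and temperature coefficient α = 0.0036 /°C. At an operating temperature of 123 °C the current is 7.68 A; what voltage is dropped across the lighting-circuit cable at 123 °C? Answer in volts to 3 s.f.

ρ = 0.0255 Ω·mm²/m = 2.55×10^-8 Ω·m
A = π(d/2)² = π(7.0000e-04 m)² = 1.539e-06 m²
R₍20₎ = ρL/A = (2.55×10^-8)(3.3)/(1.539e-06) = 0.05466 Ω
R₍123₎ = R₍20₎(1 + αΔT) = 0.05466 × (1 + 0.0036×103) = 0.07493 Ω
V = IR = 7.68 × 0.07493 = 0.575 V

0.575 V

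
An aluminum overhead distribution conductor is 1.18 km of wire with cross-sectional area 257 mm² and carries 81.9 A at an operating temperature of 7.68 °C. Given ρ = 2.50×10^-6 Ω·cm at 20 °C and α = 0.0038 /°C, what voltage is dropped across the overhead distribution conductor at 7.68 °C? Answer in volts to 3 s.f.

ρ = 2.50×10^-6 Ω·cm = 2.50×10^-8 Ω·m
A = 257 mm² = 2.570e-04 m²
R₍20₎ = ρL/A = (2.50×10^-8)(1180)/(2.570e-04) = 0.1148 Ω
R₍7.68₎ = R₍20₎(1 + αΔT) = 0.1148 × (1 + 0.0038×-12.3) = 0.1094 Ω
V = IR = 81.9 × 0.1094 = 8.96 V

8.96 V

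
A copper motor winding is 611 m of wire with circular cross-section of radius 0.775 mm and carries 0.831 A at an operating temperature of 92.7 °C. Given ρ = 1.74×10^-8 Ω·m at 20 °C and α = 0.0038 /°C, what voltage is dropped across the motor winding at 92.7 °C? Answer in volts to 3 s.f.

A = πr² = π(7.7500e-04 m)² = 1.887e-06 m²
R₍20₎ = ρL/A = (1.74×10^-8)(611)/(1.887e-06) = 5.634 Ω
R₍92.7₎ = R₍20₎(1 + αΔT) = 5.634 × (1 + 0.0038×72.7) = 7.191 Ω
V = IR = 0.831 × 7.191 = 5.98 V

5.98 V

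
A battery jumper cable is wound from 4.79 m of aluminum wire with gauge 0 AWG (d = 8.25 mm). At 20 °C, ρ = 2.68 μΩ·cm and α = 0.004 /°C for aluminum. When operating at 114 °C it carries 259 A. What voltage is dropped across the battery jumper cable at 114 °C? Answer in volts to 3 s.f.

0.856 V

ρ = 2.68 μΩ·cm = 2.68×10^-8 Ω·m
A = π(8.25/2 mm)² = π(4.1250e-03 m)² = 5.346e-05 m²
R₍20₎ = ρL/A = (2.68×10^-8)(4.79)/(5.346e-05) = 0.002401 Ω
R₍114₎ = R₍20₎(1 + αΔT) = 0.002401 × (1 + 0.004×94) = 0.003304 Ω
V = IR = 259 × 0.003304 = 0.856 V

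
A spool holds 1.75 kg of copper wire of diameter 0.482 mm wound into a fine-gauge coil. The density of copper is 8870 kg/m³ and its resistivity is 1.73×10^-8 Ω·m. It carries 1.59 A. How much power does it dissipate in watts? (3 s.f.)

259 W

A = π(d/2)² = π(2.4100e-04 m)² = 1.8247e-07 m²
L = m/(density·A) = 1.75/(8870×1.8247e-07) = 1081 m
R = ρL/A = (1.73×10^-8)(1081)/(1.8247e-07) = 102.5 Ω
P = I²R = (1.59)² × 102.5 = 259 W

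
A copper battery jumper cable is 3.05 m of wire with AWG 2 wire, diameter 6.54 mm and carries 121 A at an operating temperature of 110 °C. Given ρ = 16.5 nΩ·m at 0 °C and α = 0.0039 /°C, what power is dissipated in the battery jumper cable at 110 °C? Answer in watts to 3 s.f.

ρ = 16.5 nΩ·m = 1.65×10^-8 Ω·m
A = π(6.54/2 mm)² = π(3.2700e-03 m)² = 3.359e-05 m²
R₍0₎ = ρL/A = (1.65×10^-8)(3.05)/(3.359e-05) = 0.001498 Ω
R₍110₎ = R₍0₎(1 + αΔT) = 0.001498 × (1 + 0.0039×110) = 0.002141 Ω
P = I²R = (121)² × 0.002141 = 31.3 W

31.3 W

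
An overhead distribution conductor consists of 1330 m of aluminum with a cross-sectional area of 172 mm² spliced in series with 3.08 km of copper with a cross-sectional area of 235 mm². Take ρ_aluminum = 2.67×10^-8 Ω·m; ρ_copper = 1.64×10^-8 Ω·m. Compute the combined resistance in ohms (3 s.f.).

0.421 Ω

Segment 1: A = 172 mm² = 1.720e-04 m²
R₁ = ρL/A = (2.67×10^-8)(1330)/(1.720e-04) = 0.2065 Ω
Segment 2: A = 235 mm² = 2.350e-04 m²
R₂ = (1.64×10^-8)(3080)/(2.350e-04) = 0.2149 Ω
R = R₁ + R₂ = 0.421 Ω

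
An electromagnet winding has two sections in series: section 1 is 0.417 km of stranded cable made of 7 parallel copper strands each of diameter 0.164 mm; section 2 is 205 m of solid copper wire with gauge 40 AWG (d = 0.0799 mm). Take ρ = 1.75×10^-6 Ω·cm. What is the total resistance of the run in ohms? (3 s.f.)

765 Ω

ρ = 1.75×10^-6 Ω·cm = 1.75×10^-8 Ω·m
Section 1: A_strand = π(8.2000e-05)² = 2.112e-08 m²; R₁ = ρL/(N·A_s) = (1.75×10^-8)(417)/(7×2.112e-08) = 49.35 Ω
Section 2: A = π(0.0799/2 mm)² = π(3.9950e-05 m)² = 5.014e-09 m²
R₂ = (1.75×10^-8)(205)/(5.014e-09) = 715.5 Ω
R = R₁ + R₂ = 765 Ω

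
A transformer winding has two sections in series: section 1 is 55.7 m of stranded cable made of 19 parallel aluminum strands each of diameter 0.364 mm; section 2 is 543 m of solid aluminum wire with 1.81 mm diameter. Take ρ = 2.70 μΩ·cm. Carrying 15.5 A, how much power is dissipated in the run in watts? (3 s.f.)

ρ = 2.70 μΩ·cm = 2.70×10^-8 Ω·m
Section 1: A_strand = π(1.8200e-04)² = 1.041e-07 m²; R₁ = ρL/(N·A_s) = (2.70×10^-8)(55.7)/(19×1.041e-07) = 0.7606 Ω
Section 2: A = π(d/2)² = π(9.0500e-04 m)² = 2.573e-06 m²
R₂ = (2.70×10^-8)(543)/(2.573e-06) = 5.698 Ω
R = R₁ + R₂ = 6.459 Ω
P = I²R = (15.5)² × 6.459 = 1550 W

1550 W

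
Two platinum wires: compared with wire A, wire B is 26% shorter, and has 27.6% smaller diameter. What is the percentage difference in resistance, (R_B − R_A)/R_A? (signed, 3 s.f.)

R ∝ L/d², so R_B/R_A = (1 − 26/100) × (1 − 27.6/100)⁻²
= 0.74 × 1.908 = 1.412
(R_B − R_A)/R_A = 1.412 − 1 = 41.2%

41.2%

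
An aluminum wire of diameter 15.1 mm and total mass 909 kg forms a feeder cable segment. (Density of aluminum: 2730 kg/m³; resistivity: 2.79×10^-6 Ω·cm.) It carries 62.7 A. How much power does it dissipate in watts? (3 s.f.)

1140 W

ρ = 2.79×10^-6 Ω·cm = 2.79×10^-8 Ω·m
A = π(d/2)² = π(7.5500e-03 m)² = 1.7908e-04 m²
L = m/(density·A) = 909/(2730×1.7908e-04) = 1859 m
R = ρL/A = (2.79×10^-8)(1859)/(1.7908e-04) = 0.2897 Ω
P = I²R = (62.7)² × 0.2897 = 1140 W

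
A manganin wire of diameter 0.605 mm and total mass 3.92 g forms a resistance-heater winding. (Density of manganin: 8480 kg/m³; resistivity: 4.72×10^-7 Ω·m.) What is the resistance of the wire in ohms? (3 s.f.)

A = π(d/2)² = π(3.0250e-04 m)² = 2.8748e-07 m²
L = m/(density·A) = 0.00392/(8480×2.8748e-07) = 1.608 m
R = ρL/A = (4.72×10^-7)(1.608)/(2.8748e-07) = 2.64 Ω

2.64 Ω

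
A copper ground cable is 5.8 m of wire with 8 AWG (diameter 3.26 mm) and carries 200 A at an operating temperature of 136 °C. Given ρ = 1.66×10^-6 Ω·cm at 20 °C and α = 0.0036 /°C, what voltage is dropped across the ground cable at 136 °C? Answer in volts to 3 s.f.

ρ = 1.66×10^-6 Ω·cm = 1.66×10^-8 Ω·m
A = π(3.26/2 mm)² = π(1.6300e-03 m)² = 8.347e-06 m²
R₍20₎ = ρL/A = (1.66×10^-8)(5.8)/(8.347e-06) = 0.01153 Ω
R₍136₎ = R₍20₎(1 + αΔT) = 0.01153 × (1 + 0.0036×116) = 0.01635 Ω
V = IR = 200 × 0.01635 = 3.27 V

3.27 V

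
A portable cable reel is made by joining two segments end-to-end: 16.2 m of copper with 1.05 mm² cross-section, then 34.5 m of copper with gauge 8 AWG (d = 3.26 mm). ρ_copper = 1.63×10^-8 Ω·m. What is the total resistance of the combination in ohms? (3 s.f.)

0.319 Ω

Segment 1: A = 1.05 mm² = 1.050e-06 m²
R₁ = ρL/A = (1.63×10^-8)(16.2)/(1.050e-06) = 0.2515 Ω
Segment 2: A = π(3.26/2 mm)² = π(1.6300e-03 m)² = 8.347e-06 m²
R₂ = (1.63×10^-8)(34.5)/(8.347e-06) = 0.06737 Ω
R = R₁ + R₂ = 0.319 Ω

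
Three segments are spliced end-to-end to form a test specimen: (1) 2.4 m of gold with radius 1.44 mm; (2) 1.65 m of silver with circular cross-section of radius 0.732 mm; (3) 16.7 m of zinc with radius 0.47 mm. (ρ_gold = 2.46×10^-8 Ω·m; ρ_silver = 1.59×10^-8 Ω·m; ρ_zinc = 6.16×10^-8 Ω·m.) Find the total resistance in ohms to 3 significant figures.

1.51 Ω

Seg 1: A = πr² = π(1.4400e-03 m)² = 6.514e-06 m²
R_1 = (2.46×10^-8)(2.4)/(6.514e-06) = 0.009063 Ω
Seg 2: A = πr² = π(7.3200e-04 m)² = 1.683e-06 m²
R_2 = (1.59×10^-8)(1.65)/(1.683e-06) = 0.01559 Ω
Seg 3: A = πr² = π(4.7000e-04 m)² = 6.940e-07 m²
R_3 = (6.16×10^-8)(16.7)/(6.940e-07) = 1.482 Ω
R_total = R_1 + R_2 + R_3 = 1.51 Ω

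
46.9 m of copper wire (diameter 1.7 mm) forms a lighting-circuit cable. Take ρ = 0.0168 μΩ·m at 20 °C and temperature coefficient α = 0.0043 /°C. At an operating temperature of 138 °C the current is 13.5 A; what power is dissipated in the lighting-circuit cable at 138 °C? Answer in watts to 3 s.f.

ρ = 0.0168 μΩ·m = 1.68×10^-8 Ω·m
A = π(d/2)² = π(8.5000e-04 m)² = 2.270e-06 m²
R₍20₎ = ρL/A = (1.68×10^-8)(46.9)/(2.270e-06) = 0.3471 Ω
R₍138₎ = R₍20₎(1 + αΔT) = 0.3471 × (1 + 0.0043×118) = 0.5233 Ω
P = I²R = (13.5)² × 0.5233 = 95.4 W

95.4 W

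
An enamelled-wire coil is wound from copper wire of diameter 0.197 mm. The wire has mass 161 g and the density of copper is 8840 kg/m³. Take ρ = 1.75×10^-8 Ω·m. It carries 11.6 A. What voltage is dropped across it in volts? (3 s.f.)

3980 V

A = π(d/2)² = π(9.8500e-05 m)² = 3.0481e-08 m²
L = m/(density·A) = 0.161/(8840×3.0481e-08) = 597.5 m
R = ρL/A = (1.75×10^-8)(597.5)/(3.0481e-08) = 343.1 Ω
V = IR = 11.6 × 343.1 = 3980 V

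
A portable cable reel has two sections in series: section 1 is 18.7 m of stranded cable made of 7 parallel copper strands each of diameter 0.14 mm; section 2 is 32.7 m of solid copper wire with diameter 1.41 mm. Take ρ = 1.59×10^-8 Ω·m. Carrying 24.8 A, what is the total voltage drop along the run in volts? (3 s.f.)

76.7 V

Section 1: A_strand = π(7.0000e-05)² = 1.539e-08 m²; R₁ = ρL/(N·A_s) = (1.59×10^-8)(18.7)/(7×1.539e-08) = 2.759 Ω
Section 2: A = π(d/2)² = π(7.0500e-04 m)² = 1.561e-06 m²
R₂ = (1.59×10^-8)(32.7)/(1.561e-06) = 0.333 Ω
R = R₁ + R₂ = 3.092 Ω
V = IR = 24.8 × 3.092 = 76.7 V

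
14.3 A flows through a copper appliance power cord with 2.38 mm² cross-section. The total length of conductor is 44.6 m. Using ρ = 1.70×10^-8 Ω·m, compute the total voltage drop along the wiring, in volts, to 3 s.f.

A = 2.38 mm² = 2.380e-06 m²
R = ρL/A = (1.70×10^-8)(44.6)/(2.380e-06) = 0.3186 Ω
V = IR = 14.3 × 0.3186 = 4.56 V

4.56 V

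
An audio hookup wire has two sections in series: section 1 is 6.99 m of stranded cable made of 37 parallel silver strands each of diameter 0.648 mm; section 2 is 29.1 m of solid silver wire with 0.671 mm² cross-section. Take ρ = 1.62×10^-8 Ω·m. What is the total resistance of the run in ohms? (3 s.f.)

Section 1: A_strand = π(3.2400e-04)² = 3.298e-07 m²; R₁ = ρL/(N·A_s) = (1.62×10^-8)(6.99)/(37×3.298e-07) = 0.00928 Ω
Section 2: A = 0.671 mm² = 6.710e-07 m²
R₂ = (1.62×10^-8)(29.1)/(6.710e-07) = 0.7026 Ω
R = R₁ + R₂ = 0.712 Ω

0.712 Ω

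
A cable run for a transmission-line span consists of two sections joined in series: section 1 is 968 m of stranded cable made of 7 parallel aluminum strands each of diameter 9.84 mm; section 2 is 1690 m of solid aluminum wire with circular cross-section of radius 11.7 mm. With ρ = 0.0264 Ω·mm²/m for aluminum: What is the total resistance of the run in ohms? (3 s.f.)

0.152 Ω

ρ = 0.0264 Ω·mm²/m = 2.64×10^-8 Ω·m
Section 1: A_strand = π(4.9200e-03)² = 7.605e-05 m²; R₁ = ρL/(N·A_s) = (2.64×10^-8)(968)/(7×7.605e-05) = 0.04801 Ω
Section 2: A = πr² = π(1.1700e-02 m)² = 4.301e-04 m²
R₂ = (2.64×10^-8)(1690)/(4.301e-04) = 0.1037 Ω
R = R₁ + R₂ = 0.152 Ω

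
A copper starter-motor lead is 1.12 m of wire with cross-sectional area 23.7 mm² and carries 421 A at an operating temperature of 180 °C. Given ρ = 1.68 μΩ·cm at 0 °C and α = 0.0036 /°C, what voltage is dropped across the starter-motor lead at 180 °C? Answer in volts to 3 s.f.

0.551 V

ρ = 1.68 μΩ·cm = 1.68×10^-8 Ω·m
A = 23.7 mm² = 2.370e-05 m²
R₍0₎ = ρL/A = (1.68×10^-8)(1.12)/(2.370e-05) = 7.939×10^-4 Ω
R₍180₎ = R₍0₎(1 + αΔT) = 7.939×10^-4 × (1 + 0.0036×180) = 0.001308 Ω
V = IR = 421 × 0.001308 = 0.551 V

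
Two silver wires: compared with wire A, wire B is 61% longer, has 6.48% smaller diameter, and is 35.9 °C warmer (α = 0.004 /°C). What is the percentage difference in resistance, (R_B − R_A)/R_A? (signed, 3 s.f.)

111%

R ∝ ρL/d² with ρ ∝ (1+αΔT), so R_B/R_A = (1 + 61/100) × (1 − 6.48/100)⁻² × (1 + 0.004×35.9)
= 1.61 × 1.143 × 1.144 = 2.105
(R_B − R_A)/R_A = 2.105 − 1 = 111%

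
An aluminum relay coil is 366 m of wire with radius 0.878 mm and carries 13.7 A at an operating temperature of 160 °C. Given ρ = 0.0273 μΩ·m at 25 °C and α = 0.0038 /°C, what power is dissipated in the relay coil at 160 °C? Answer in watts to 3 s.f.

ρ = 0.0273 μΩ·m = 2.73×10^-8 Ω·m
A = πr² = π(8.7800e-04 m)² = 2.422e-06 m²
R₍25₎ = ρL/A = (2.73×10^-8)(366)/(2.422e-06) = 4.126 Ω
R₍160₎ = R₍25₎(1 + αΔT) = 4.126 × (1 + 0.0038×135) = 6.242 Ω
P = I²R = (13.7)² × 6.242 = 1170 W

1170 W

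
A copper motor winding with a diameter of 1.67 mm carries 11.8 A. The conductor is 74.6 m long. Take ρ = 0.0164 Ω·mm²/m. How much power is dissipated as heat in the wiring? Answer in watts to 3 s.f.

77.8 W

ρ = 0.0164 Ω·mm²/m = 1.64×10^-8 Ω·m
A = π(d/2)² = π(8.3500e-04 m)² = 2.190e-06 m²
R = ρL/A = (1.64×10^-8)(74.6)/(2.190e-06) = 0.5585 Ω
P = I²R = (11.8)² × 0.5585 = 77.8 W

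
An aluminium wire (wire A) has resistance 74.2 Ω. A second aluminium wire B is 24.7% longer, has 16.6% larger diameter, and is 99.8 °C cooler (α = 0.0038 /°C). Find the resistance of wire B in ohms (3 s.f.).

R ∝ ρL/d² with ρ ∝ (1+αΔT), so R_B/R_A = (1 + 24.7/100) × (1 + 16.6/100)⁻² × (1 − 0.0038×99.8)
= 1.247 × 0.7355 × 0.6208 = 0.5694
R_B = 0.5694 × 74.2 = 42.2 Ω

42.2 Ω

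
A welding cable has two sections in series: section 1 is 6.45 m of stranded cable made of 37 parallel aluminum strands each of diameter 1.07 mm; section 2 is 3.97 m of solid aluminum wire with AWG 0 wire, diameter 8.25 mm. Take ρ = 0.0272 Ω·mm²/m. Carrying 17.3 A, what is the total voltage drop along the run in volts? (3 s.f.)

0.126 V

ρ = 0.0272 Ω·mm²/m = 2.72×10^-8 Ω·m
Section 1: A_strand = π(5.3500e-04)² = 8.992e-07 m²; R₁ = ρL/(N·A_s) = (2.72×10^-8)(6.45)/(37×8.992e-07) = 0.005273 Ω
Section 2: A = π(8.25/2 mm)² = π(4.1250e-03 m)² = 5.346e-05 m²
R₂ = (2.72×10^-8)(3.97)/(5.346e-05) = 0.00202 Ω
R = R₁ + R₂ = 0.007293 Ω
V = IR = 17.3 × 0.007293 = 0.126 V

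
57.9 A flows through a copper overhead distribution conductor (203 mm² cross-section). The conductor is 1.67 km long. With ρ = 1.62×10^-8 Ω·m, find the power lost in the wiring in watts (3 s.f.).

A = 203 mm² = 2.030e-04 m²
R = ρL/A = (1.62×10^-8)(1670)/(2.030e-04) = 0.1333 Ω
P = I²R = (57.9)² × 0.1333 = 447 W

447 W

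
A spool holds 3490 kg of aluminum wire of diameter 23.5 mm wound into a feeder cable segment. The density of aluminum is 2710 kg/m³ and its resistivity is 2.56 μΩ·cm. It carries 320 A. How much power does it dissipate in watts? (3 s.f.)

17900 W

ρ = 2.56 μΩ·cm = 2.56×10^-8 Ω·m
A = π(d/2)² = π(1.1750e-02 m)² = 4.3374e-04 m²
L = m/(density·A) = 3490/(2710×4.3374e-04) = 2969 m
R = ρL/A = (2.56×10^-8)(2969)/(4.3374e-04) = 0.1752 Ω
P = I²R = (320)² × 0.1752 = 17900 W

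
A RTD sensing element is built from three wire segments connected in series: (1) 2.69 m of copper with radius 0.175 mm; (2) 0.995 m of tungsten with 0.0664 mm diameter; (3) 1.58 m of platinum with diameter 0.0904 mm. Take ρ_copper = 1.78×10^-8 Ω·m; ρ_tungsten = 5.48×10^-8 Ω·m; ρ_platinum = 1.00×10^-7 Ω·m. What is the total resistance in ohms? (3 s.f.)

Seg 1: A = πr² = π(1.7500e-04 m)² = 9.621e-08 m²
R_1 = (1.78×10^-8)(2.69)/(9.621e-08) = 0.4977 Ω
Seg 2: A = π(d/2)² = π(3.3200e-05 m)² = 3.463e-09 m²
R_2 = (5.48×10^-8)(0.995)/(3.463e-09) = 15.75 Ω
Seg 3: A = π(d/2)² = π(4.5200e-05 m)² = 6.418e-09 m²
R_3 = (1.00×10^-7)(1.58)/(6.418e-09) = 24.62 Ω
R_total = R_1 + R_2 + R_3 = 40.9 Ω

40.9 Ω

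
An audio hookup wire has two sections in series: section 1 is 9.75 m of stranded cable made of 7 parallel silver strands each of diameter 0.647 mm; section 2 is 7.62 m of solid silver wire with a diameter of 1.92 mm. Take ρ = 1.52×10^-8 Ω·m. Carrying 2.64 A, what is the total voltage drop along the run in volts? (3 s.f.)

0.276 V

Section 1: A_strand = π(3.2350e-04)² = 3.288e-07 m²; R₁ = ρL/(N·A_s) = (1.52×10^-8)(9.75)/(7×3.288e-07) = 0.06439 Ω
Section 2: A = π(d/2)² = π(9.6000e-04 m)² = 2.895e-06 m²
R₂ = (1.52×10^-8)(7.62)/(2.895e-06) = 0.04 Ω
R = R₁ + R₂ = 0.1044 Ω
V = IR = 2.64 × 0.1044 = 0.276 V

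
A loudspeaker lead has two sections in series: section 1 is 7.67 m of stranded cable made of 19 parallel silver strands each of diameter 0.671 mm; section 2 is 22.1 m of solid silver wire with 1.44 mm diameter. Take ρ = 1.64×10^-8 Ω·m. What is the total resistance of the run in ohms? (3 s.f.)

Section 1: A_strand = π(3.3550e-04)² = 3.536e-07 m²; R₁ = ρL/(N·A_s) = (1.64×10^-8)(7.67)/(19×3.536e-07) = 0.01872 Ω
Section 2: A = π(d/2)² = π(7.2000e-04 m)² = 1.629e-06 m²
R₂ = (1.64×10^-8)(22.1)/(1.629e-06) = 0.2225 Ω
R = R₁ + R₂ = 0.241 Ω

0.241 Ω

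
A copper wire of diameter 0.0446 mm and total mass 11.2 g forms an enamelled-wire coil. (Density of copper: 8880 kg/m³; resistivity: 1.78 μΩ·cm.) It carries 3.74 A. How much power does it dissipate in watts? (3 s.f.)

1.29×10^5 W

ρ = 1.78 μΩ·cm = 1.78×10^-8 Ω·m
A = π(d/2)² = π(2.2300e-05 m)² = 1.5623e-09 m²
L = m/(density·A) = 0.0112/(8880×1.5623e-09) = 807.3 m
R = ρL/A = (1.78×10^-8)(807.3)/(1.5623e-09) = 9198 Ω
P = I²R = (3.74)² × 9198 = 1.29×10^5 W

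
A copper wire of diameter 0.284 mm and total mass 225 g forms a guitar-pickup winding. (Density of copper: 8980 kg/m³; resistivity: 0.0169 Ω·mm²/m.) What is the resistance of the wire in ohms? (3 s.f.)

106 Ω

ρ = 0.0169 Ω·mm²/m = 1.69×10^-8 Ω·m
A = π(d/2)² = π(1.4200e-04 m)² = 6.3347e-08 m²
L = m/(density·A) = 0.225/(8980×6.3347e-08) = 395.5 m
R = ρL/A = (1.69×10^-8)(395.5)/(6.3347e-08) = 106 Ω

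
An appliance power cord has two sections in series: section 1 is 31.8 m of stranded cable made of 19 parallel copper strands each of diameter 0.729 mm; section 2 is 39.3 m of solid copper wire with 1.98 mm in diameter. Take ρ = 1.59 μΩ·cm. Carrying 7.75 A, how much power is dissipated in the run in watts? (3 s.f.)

16.0 W

ρ = 1.59 μΩ·cm = 1.59×10^-8 Ω·m
Section 1: A_strand = π(3.6450e-04)² = 4.174e-07 m²; R₁ = ρL/(N·A_s) = (1.59×10^-8)(31.8)/(19×4.174e-07) = 0.06376 Ω
Section 2: A = π(d/2)² = π(9.9000e-04 m)² = 3.079e-06 m²
R₂ = (1.59×10^-8)(39.3)/(3.079e-06) = 0.2029 Ω
R = R₁ + R₂ = 0.2667 Ω
P = I²R = (7.75)² × 0.2667 = 16.0 W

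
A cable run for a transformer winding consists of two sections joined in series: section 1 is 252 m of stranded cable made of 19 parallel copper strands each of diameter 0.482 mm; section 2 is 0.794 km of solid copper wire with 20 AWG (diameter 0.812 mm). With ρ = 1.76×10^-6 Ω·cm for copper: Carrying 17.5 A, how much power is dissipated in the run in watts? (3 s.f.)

ρ = 1.76×10^-6 Ω·cm = 1.76×10^-8 Ω·m
Section 1: A_strand = π(2.4100e-04)² = 1.825e-07 m²; R₁ = ρL/(N·A_s) = (1.76×10^-8)(252)/(19×1.825e-07) = 1.279 Ω
Section 2: A = π(0.812/2 mm)² = π(4.0600e-04 m)² = 5.178e-07 m²
R₂ = (1.76×10^-8)(794)/(5.178e-07) = 26.99 Ω
R = R₁ + R₂ = 28.26 Ω
P = I²R = (17.5)² × 28.26 = 8660 W

8660 W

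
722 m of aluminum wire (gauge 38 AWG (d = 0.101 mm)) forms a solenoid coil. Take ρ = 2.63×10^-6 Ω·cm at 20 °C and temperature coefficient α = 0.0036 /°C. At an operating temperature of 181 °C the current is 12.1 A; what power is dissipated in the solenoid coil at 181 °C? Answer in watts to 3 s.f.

ρ = 2.63×10^-6 Ω·cm = 2.63×10^-8 Ω·m
A = π(0.101/2 mm)² = π(5.0500e-05 m)² = 8.012e-09 m²
R₍20₎ = ρL/A = (2.63×10^-8)(722)/(8.012e-09) = 2370 Ω
R₍181₎ = R₍20₎(1 + αΔT) = 2370 × (1 + 0.0036×161) = 3744 Ω
P = I²R = (12.1)² × 3744 = 5.48×10^5 W

5.48×10^5 W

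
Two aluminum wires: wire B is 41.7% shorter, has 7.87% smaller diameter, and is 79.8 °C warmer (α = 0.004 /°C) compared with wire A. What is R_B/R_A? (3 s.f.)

0.906

R ∝ ρL/d² with ρ ∝ (1+αΔT), so R_B/R_A = (1 − 41.7/100) × (1 − 7.87/100)⁻² × (1 + 0.004×79.8)
= 0.583 × 1.178 × 1.319 = 0.906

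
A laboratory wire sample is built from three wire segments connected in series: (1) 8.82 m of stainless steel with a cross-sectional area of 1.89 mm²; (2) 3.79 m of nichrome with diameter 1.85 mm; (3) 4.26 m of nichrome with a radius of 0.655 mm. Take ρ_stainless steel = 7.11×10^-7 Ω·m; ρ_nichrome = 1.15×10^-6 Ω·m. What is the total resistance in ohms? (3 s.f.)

8.57 Ω

Seg 1: A = 1.89 mm² = 1.890e-06 m²
R_1 = (7.11×10^-7)(8.82)/(1.890e-06) = 3.318 Ω
Seg 2: A = π(d/2)² = π(9.2500e-04 m)² = 2.688e-06 m²
R_2 = (1.15×10^-6)(3.79)/(2.688e-06) = 1.621 Ω
Seg 3: A = πr² = π(6.5500e-04 m)² = 1.348e-06 m²
R_3 = (1.15×10^-6)(4.26)/(1.348e-06) = 3.635 Ω
R_total = R_1 + R_2 + R_3 = 8.57 Ω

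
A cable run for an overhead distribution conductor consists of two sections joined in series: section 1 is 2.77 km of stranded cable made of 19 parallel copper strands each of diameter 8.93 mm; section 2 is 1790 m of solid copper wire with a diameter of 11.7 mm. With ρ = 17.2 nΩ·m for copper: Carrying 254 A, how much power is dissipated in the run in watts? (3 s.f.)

21100 W

ρ = 17.2 nΩ·m = 1.72×10^-8 Ω·m
Section 1: A_strand = π(4.4650e-03)² = 6.263e-05 m²; R₁ = ρL/(N·A_s) = (1.72×10^-8)(2770)/(19×6.263e-05) = 0.04004 Ω
Section 2: A = π(d/2)² = π(5.8500e-03 m)² = 1.075e-04 m²
R₂ = (1.72×10^-8)(1790)/(1.075e-04) = 0.2864 Ω
R = R₁ + R₂ = 0.3264 Ω
P = I²R = (254)² × 0.3264 = 21100 W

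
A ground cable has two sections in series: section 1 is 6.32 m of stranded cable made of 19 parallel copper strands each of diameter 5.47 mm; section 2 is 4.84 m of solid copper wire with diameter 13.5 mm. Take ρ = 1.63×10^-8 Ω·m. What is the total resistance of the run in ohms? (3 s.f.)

7.82×10^-4 Ω

Section 1: A_strand = π(2.7350e-03)² = 2.350e-05 m²; R₁ = ρL/(N·A_s) = (1.63×10^-8)(6.32)/(19×2.350e-05) = 2.307×10^-4 Ω
Section 2: A = π(d/2)² = π(6.7500e-03 m)² = 1.431e-04 m²
R₂ = (1.63×10^-8)(4.84)/(1.431e-04) = 5.512×10^-4 Ω
R = R₁ + R₂ = 7.82×10^-4 Ω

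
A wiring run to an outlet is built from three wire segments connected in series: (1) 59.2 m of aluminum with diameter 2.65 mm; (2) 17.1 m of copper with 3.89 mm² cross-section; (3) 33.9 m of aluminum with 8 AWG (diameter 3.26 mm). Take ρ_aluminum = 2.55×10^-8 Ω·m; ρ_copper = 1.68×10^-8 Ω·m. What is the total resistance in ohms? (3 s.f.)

Seg 1: A = π(d/2)² = π(1.3250e-03 m)² = 5.515e-06 m²
R_1 = (2.55×10^-8)(59.2)/(5.515e-06) = 0.2737 Ω
Seg 2: A = 3.89 mm² = 3.890e-06 m²
R_2 = (1.68×10^-8)(17.1)/(3.890e-06) = 0.07385 Ω
Seg 3: A = π(3.26/2 mm)² = π(1.6300e-03 m)² = 8.347e-06 m²
R_3 = (2.55×10^-8)(33.9)/(8.347e-06) = 0.1036 Ω
R_total = R_1 + R_2 + R_3 = 0.451 Ω

0.451 Ω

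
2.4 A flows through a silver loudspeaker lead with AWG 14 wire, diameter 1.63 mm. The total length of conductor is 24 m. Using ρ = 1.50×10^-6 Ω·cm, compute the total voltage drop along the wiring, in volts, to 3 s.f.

0.414 V

ρ = 1.50×10^-6 Ω·cm = 1.50×10^-8 Ω·m
A = π(1.63/2 mm)² = π(8.1500e-04 m)² = 2.087e-06 m²
R = ρL/A = (1.50×10^-8)(24)/(2.087e-06) = 0.1725 Ω
V = IR = 2.4 × 0.1725 = 0.414 V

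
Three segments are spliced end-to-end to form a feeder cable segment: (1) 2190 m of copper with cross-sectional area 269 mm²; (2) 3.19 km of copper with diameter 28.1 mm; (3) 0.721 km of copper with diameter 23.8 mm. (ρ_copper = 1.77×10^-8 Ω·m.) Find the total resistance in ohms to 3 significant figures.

0.264 Ω

Seg 1: A = 269 mm² = 2.690e-04 m²
R_1 = (1.77×10^-8)(2190)/(2.690e-04) = 0.1441 Ω
Seg 2: A = π(d/2)² = π(1.4050e-02 m)² = 6.202e-04 m²
R_2 = (1.77×10^-8)(3190)/(6.202e-04) = 0.09105 Ω
Seg 3: A = π(d/2)² = π(1.1900e-02 m)² = 4.449e-04 m²
R_3 = (1.77×10^-8)(721)/(4.449e-04) = 0.02869 Ω
R_total = R_1 + R_2 + R_3 = 0.264 Ω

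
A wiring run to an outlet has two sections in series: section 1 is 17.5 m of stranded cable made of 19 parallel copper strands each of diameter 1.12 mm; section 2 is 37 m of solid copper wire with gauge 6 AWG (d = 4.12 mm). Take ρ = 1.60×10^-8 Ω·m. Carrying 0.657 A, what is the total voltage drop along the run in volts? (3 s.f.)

0.0390 V

Section 1: A_strand = π(5.6000e-04)² = 9.852e-07 m²; R₁ = ρL/(N·A_s) = (1.60×10^-8)(17.5)/(19×9.852e-07) = 0.01496 Ω
Section 2: A = π(4.12/2 mm)² = π(2.0600e-03 m)² = 1.333e-05 m²
R₂ = (1.60×10^-8)(37)/(1.333e-05) = 0.04441 Ω
R = R₁ + R₂ = 0.05936 Ω
V = IR = 0.657 × 0.05936 = 0.0390 V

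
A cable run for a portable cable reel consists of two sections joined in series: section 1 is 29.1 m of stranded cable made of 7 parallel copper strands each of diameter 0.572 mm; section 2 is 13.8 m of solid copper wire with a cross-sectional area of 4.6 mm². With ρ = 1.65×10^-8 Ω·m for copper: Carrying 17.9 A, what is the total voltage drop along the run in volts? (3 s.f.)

5.66 V

Section 1: A_strand = π(2.8600e-04)² = 2.570e-07 m²; R₁ = ρL/(N·A_s) = (1.65×10^-8)(29.1)/(7×2.570e-07) = 0.2669 Ω
Section 2: A = 4.6 mm² = 4.600e-06 m²
R₂ = (1.65×10^-8)(13.8)/(4.600e-06) = 0.0495 Ω
R = R₁ + R₂ = 0.3164 Ω
V = IR = 17.9 × 0.3164 = 5.66 V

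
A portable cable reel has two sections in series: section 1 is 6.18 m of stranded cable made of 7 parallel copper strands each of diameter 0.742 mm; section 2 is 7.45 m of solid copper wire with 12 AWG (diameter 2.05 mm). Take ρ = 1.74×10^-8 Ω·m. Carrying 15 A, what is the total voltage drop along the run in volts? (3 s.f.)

Section 1: A_strand = π(3.7100e-04)² = 4.324e-07 m²; R₁ = ρL/(N·A_s) = (1.74×10^-8)(6.18)/(7×4.324e-07) = 0.03553 Ω
Section 2: A = π(2.05/2 mm)² = π(1.0250e-03 m)² = 3.301e-06 m²
R₂ = (1.74×10^-8)(7.45)/(3.301e-06) = 0.03927 Ω
R = R₁ + R₂ = 0.0748 Ω
V = IR = 15 × 0.0748 = 1.12 V

1.12 V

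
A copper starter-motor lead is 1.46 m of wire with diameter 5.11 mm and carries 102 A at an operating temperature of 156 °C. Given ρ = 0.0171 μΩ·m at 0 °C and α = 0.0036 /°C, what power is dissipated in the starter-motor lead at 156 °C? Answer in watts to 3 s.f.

ρ = 0.0171 μΩ·m = 1.71×10^-8 Ω·m
A = π(d/2)² = π(2.5550e-03 m)² = 2.051e-05 m²
R₍0₎ = ρL/A = (1.71×10^-8)(1.46)/(2.051e-05) = 0.001217 Ω
R₍156₎ = R₍0₎(1 + αΔT) = 0.001217 × (1 + 0.0036×156) = 0.001901 Ω
P = I²R = (102)² × 0.001901 = 19.8 W

19.8 W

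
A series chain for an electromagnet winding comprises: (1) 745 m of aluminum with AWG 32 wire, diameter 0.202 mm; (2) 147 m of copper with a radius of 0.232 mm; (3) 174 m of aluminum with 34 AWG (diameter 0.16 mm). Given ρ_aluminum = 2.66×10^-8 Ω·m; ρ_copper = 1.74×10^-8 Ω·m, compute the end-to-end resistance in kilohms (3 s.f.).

0.864 kΩ

Seg 1: A = π(0.202/2 mm)² = π(1.0100e-04 m)² = 3.205e-08 m²
R_1 = (2.66×10^-8)(745)/(3.205e-08) = 618.4 Ω
Seg 2: A = πr² = π(2.3200e-04 m)² = 1.691e-07 m²
R_2 = (1.74×10^-8)(147)/(1.691e-07) = 15.13 Ω
Seg 3: A = π(0.16/2 mm)² = π(8.0000e-05 m)² = 2.011e-08 m²
R_3 = (2.66×10^-8)(174)/(2.011e-08) = 230.2 Ω
R_total = R_1 + R_2 + R_3 = 0.864 kΩ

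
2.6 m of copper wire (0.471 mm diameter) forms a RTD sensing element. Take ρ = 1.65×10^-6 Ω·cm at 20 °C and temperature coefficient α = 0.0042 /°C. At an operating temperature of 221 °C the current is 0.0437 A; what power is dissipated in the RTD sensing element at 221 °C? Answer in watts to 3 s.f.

8.67×10^-4 W

ρ = 1.65×10^-6 Ω·cm = 1.65×10^-8 Ω·m
A = π(d/2)² = π(2.3550e-04 m)² = 1.742e-07 m²
R₍20₎ = ρL/A = (1.65×10^-8)(2.6)/(1.742e-07) = 0.2462 Ω
R₍221₎ = R₍20₎(1 + αΔT) = 0.2462 × (1 + 0.0042×201) = 0.4541 Ω
P = I²R = (0.0437)² × 0.4541 = 8.67×10^-4 W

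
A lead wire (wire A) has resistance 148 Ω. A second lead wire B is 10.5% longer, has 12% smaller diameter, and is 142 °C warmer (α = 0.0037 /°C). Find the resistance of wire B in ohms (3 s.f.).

R ∝ ρL/d² with ρ ∝ (1+αΔT), so R_B/R_A = (1 + 10.5/100) × (1 − 12/100)⁻² × (1 + 0.0037×142)
= 1.105 × 1.291 × 1.525 = 2.177
R_B = 2.177 × 148 = 322 Ω

322 Ω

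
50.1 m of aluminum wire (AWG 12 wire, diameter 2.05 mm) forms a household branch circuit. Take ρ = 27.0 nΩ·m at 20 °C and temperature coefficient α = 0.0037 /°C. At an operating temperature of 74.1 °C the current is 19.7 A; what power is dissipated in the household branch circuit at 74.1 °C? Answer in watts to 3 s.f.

191 W

ρ = 27.0 nΩ·m = 2.70×10^-8 Ω·m
A = π(2.05/2 mm)² = π(1.0250e-03 m)² = 3.301e-06 m²
R₍20₎ = ρL/A = (2.70×10^-8)(50.1)/(3.301e-06) = 0.4098 Ω
R₍74.1₎ = R₍20₎(1 + αΔT) = 0.4098 × (1 + 0.0037×54.1) = 0.4919 Ω
P = I²R = (19.7)² × 0.4919 = 191 W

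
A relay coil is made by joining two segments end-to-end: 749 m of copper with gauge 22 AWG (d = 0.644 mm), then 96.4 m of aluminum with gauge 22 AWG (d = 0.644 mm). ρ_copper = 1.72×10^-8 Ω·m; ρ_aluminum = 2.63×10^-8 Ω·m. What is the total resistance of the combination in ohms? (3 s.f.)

Segment 1: A = π(0.644/2 mm)² = π(3.2200e-04 m)² = 3.257e-07 m²
R₁ = ρL/A = (1.72×10^-8)(749)/(3.257e-07) = 39.55 Ω
R₂ = (2.63×10^-8)(96.4)/(3.257e-07) = 7.783 Ω
R = R₁ + R₂ = 47.3 Ω

47.3 Ω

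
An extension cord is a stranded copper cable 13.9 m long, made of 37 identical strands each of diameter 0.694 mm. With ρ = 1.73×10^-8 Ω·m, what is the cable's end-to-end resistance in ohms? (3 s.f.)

A_strand = π(3.4700e-04 m)² = 3.783e-07 m²
R_strand = ρL/A = (1.73×10^-8)(13.9)/(3.783e-07) = 0.6357 Ω
R_total = R_strand/N = 0.6357/37 = 0.0172 Ω

0.0172 Ω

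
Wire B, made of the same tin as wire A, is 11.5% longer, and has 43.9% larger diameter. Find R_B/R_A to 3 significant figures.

R ∝ L/d², so R_B/R_A = (1 + 11.5/100) × (1 + 43.9/100)⁻²
= 1.115 × 0.4829 = 0.538

0.538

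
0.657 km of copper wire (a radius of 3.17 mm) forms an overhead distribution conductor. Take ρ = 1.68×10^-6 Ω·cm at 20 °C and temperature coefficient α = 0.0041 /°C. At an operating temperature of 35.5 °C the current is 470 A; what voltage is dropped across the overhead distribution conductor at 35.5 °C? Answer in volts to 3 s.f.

175 V

ρ = 1.68×10^-6 Ω·cm = 1.68×10^-8 Ω·m
A = πr² = π(3.1700e-03 m)² = 3.157e-05 m²
R₍20₎ = ρL/A = (1.68×10^-8)(657)/(3.157e-05) = 0.3496 Ω
R₍35.5₎ = R₍20₎(1 + αΔT) = 0.3496 × (1 + 0.0041×15.5) = 0.3718 Ω
V = IR = 470 × 0.3718 = 175 V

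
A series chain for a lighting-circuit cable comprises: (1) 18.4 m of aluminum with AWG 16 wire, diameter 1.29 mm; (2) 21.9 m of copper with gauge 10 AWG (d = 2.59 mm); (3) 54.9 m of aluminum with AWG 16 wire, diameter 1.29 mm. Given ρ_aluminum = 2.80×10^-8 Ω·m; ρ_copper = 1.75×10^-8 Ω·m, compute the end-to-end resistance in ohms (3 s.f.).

1.64 Ω

Seg 1: A = π(1.29/2 mm)² = π(6.4500e-04 m)² = 1.307e-06 m²
R_1 = (2.80×10^-8)(18.4)/(1.307e-06) = 0.3942 Ω
Seg 2: A = π(2.59/2 mm)² = π(1.2950e-03 m)² = 5.269e-06 m²
R_2 = (1.75×10^-8)(21.9)/(5.269e-06) = 0.07274 Ω
Seg 3: A = π(1.29/2 mm)² = π(6.4500e-04 m)² = 1.307e-06 m²
R_3 = (2.80×10^-8)(54.9)/(1.307e-06) = 1.176 Ω
R_total = R_1 + R_2 + R_3 = 1.64 Ω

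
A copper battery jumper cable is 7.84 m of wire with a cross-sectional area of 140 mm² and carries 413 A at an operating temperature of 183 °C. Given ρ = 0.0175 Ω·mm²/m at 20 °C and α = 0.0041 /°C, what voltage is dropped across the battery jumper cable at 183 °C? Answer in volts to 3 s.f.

0.675 V

ρ = 0.0175 Ω·mm²/m = 1.75×10^-8 Ω·m
A = 140 mm² = 1.400e-04 m²
R₍20₎ = ρL/A = (1.75×10^-8)(7.84)/(1.400e-04) = 9.800×10^-4 Ω
R₍183₎ = R₍20₎(1 + αΔT) = 9.800×10^-4 × (1 + 0.0041×163) = 0.001635 Ω
V = IR = 413 × 0.001635 = 0.675 V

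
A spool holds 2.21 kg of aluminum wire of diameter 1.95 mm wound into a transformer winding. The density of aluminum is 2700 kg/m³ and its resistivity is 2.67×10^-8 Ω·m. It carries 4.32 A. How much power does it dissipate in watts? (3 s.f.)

A = π(d/2)² = π(9.7500e-04 m)² = 2.9865e-06 m²
L = m/(density·A) = 2.21/(2700×2.9865e-06) = 274.1 m
R = ρL/A = (2.67×10^-8)(274.1)/(2.9865e-06) = 2.45 Ω
P = I²R = (4.32)² × 2.45 = 45.7 W

45.7 W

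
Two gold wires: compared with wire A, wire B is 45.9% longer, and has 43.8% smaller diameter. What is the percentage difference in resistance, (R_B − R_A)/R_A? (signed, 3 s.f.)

362%

R ∝ L/d², so R_B/R_A = (1 + 45.9/100) × (1 − 43.8/100)⁻²
= 1.459 × 3.166 = 4.619
(R_B − R_A)/R_A = 4.619 − 1 = 362%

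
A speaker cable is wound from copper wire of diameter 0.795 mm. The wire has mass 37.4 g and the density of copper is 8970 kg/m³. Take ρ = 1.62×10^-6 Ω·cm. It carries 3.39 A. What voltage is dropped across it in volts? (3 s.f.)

0.929 V

ρ = 1.62×10^-6 Ω·cm = 1.62×10^-8 Ω·m
A = π(d/2)² = π(3.9750e-04 m)² = 4.9639e-07 m²
L = m/(density·A) = 0.0374/(8970×4.9639e-07) = 8.4 m
R = ρL/A = (1.62×10^-8)(8.4)/(4.9639e-07) = 0.2741 Ω
V = IR = 3.39 × 0.2741 = 0.929 V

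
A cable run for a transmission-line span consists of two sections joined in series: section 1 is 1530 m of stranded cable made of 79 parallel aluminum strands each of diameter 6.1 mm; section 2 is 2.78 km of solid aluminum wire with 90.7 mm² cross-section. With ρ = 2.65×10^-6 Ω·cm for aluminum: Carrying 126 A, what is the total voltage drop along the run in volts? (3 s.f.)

ρ = 2.65×10^-6 Ω·cm = 2.65×10^-8 Ω·m
Section 1: A_strand = π(3.0500e-03)² = 2.922e-05 m²; R₁ = ρL/(N·A_s) = (2.65×10^-8)(1530)/(79×2.922e-05) = 0.01756 Ω
Section 2: A = 90.7 mm² = 9.070e-05 m²
R₂ = (2.65×10^-8)(2780)/(9.070e-05) = 0.8122 Ω
R = R₁ + R₂ = 0.8298 Ω
V = IR = 126 × 0.8298 = 105 V

105 V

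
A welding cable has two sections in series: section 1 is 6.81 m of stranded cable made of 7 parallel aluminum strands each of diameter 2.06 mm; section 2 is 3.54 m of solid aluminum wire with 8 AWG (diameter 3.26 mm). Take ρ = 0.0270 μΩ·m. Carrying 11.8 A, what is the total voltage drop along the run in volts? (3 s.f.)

ρ = 0.0270 μΩ·m = 2.70×10^-8 Ω·m
Section 1: A_strand = π(1.0300e-03)² = 3.333e-06 m²; R₁ = ρL/(N·A_s) = (2.70×10^-8)(6.81)/(7×3.333e-06) = 0.007881 Ω
Section 2: A = π(3.26/2 mm)² = π(1.6300e-03 m)² = 8.347e-06 m²
R₂ = (2.70×10^-8)(3.54)/(8.347e-06) = 0.01145 Ω
R = R₁ + R₂ = 0.01933 Ω
V = IR = 11.8 × 0.01933 = 0.228 V

0.228 V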